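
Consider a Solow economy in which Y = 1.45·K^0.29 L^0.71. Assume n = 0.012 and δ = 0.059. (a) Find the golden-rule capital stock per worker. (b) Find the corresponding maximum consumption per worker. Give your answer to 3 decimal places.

Break-even investment rate: n + δ = 0.012 + 0.059 = 0.071.
Golden rule sets MPK = n+δ: 0.29·1.45·k^(0.29−1) = 0.071, so k_gold = (0.29·1.45/0.071)^(1/0.71) ≈ 12.2473.
y_gold = 1.45·12.2473^0.29 ≈ 2.9985; c_gold = y_gold − 0.071·k_gold ≈ 2.1289.

(a) k_gold ≈ 12.247; (b) c_gold ≈ 2.129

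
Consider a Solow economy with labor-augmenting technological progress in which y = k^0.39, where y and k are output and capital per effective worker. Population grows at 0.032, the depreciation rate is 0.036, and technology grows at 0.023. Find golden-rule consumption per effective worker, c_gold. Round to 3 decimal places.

Capital per effective worker breaks even when investment replaces (n + g + δ)·k; here n + g + δ = 0.091.
Setting f'(k) = n+g+δ gives 0.39·k^(0.39−1) = 0.091, hence k_gold = (0.39/0.091)^(1/0.61) ≈ 10.8668.
y_gold = 10.8668^0.39 ≈ 2.5356.
c_gold = y_gold − (n+g+δ)·k_gold = 2.5356 − 0.091·10.8668 ≈ 1.5467.

c_gold ≈ 1.547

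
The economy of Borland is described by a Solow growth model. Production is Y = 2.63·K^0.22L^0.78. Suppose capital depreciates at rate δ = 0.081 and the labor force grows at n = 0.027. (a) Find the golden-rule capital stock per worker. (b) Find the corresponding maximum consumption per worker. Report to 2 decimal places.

(a) k_gold ≈ 8.60; (b) c_gold ≈ 3.29

Capital per worker breaks even when investment replaces (n + δ)·k; here n + δ = 0.108.
Golden rule sets MPK = n+δ: 0.22·2.63·k^(0.22−1) = 0.108, so k_gold = (0.22·2.63/0.108)^(1/0.78) ≈ 8.6012.
y_gold = 2.63·8.6012^0.22 ≈ 4.2224; c_gold = y_gold − 0.108·k_gold ≈ 3.2935.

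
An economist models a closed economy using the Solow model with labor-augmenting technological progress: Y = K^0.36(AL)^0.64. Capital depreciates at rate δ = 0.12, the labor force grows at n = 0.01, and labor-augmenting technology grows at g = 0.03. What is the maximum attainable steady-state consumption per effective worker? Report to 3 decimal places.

c_gold ≈ 1.010

Break-even investment rate: n + g + δ = 0.01 + 0.03 + 0.12 = 0.16.
Setting f'(k) = n+g+δ gives 0.36·k^(0.36−1) = 0.16, hence k_gold = (0.36/0.16)^(1/0.64) ≈ 3.5505.
y_gold = 3.5505^0.36 ≈ 1.5780.
c_gold = y_gold − (n+g+δ)·k_gold = 1.5780 − 0.16·3.5505 ≈ 1.0099.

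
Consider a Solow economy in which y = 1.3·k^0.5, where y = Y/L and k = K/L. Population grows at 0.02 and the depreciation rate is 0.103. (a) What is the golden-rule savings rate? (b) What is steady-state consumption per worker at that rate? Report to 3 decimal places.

(a) s_gold = 0.500; (b) c_gold ≈ 3.435

Break-even investment rate: n + δ = 0.02 + 0.103 = 0.123.
For Cobb-Douglas, s_gold equals capital's share: s_gold = 0.5.
Maximizing c = f(k) − (n+δ)·k gives f'(k) = n+δ, i.e. 0.5·1.3·k^(0.5−1) = 0.123, so k_gold = (0.5·1.3/0.123)^(1/0.5) ≈ 27.9265.
y_gold = 1.3·27.9265^0.5 ≈ 6.8699; c_gold = (1−0.5)·y_gold ≈ 3.4350.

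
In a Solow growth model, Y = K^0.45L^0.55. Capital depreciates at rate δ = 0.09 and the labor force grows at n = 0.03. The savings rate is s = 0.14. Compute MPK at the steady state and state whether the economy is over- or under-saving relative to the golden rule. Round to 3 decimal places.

Capital per worker breaks even when investment replaces (n + δ)·k; here n + δ = 0.12.
Steady-state k*: s·k^0.45 = 0.12·k gives k* = (0.14/0.12)^(1/0.55) ≈ 1.3235.
MPK = 0.45·1.3235^(-0.55) ≈ 0.3857.
MPK > n+δ = 0.12, so the economy is dynamically efficient (under-saving).

under-saving; MPK ≈ 0.386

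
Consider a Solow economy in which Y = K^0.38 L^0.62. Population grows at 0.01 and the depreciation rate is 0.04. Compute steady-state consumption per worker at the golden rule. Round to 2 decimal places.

c_gold ≈ 2.15

Capital per worker breaks even when investment replaces (n + δ)·k; here n + δ = 0.05.
At the golden rule the marginal product of capital equals n+δ: 0.38·k^(0.38−1) = 0.05. Solving, k_gold = (0.38/0.05)^(1/0.62) ≈ 26.3431.
y_gold = 26.3431^0.38 ≈ 3.4662.
c_gold = y_gold − (n+δ)·k_gold = 3.4662 − 0.05·26.3431 ≈ 2.1490.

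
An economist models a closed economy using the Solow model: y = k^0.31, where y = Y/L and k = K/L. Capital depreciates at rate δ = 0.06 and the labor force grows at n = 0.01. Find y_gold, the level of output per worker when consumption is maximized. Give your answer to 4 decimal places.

y_gold ≈ 1.9514

Break-even investment rate: n + δ = 0.01 + 0.06 = 0.07.
Maximizing c = f(k) − (n+δ)·k gives f'(k) = n+δ, i.e. 0.31·k^(0.31−1) = 0.07, so k_gold = (0.31/0.07)^(1/0.69) ≈ 8.6420.
Output: y_gold = k_gold^0.31 = 8.6420^0.31 ≈ 1.9514.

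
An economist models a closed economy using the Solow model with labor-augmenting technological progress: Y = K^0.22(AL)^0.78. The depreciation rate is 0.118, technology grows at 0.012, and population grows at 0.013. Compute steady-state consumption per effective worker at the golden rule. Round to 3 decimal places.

Capital per effective worker breaks even when investment replaces (n + g + δ)·k; here n + g + δ = 0.143.
Golden rule sets MPK = n+g+δ: 0.22·k^(0.22−1) = 0.143, so k_gold = (0.22/0.143)^(1/0.78) ≈ 1.7372.
y_gold = 1.7372^0.22 ≈ 1.1292.
c_gold = y_gold − (n+g+δ)·k_gold = 1.1292 − 0.143·1.7372 ≈ 0.8808.

c_gold ≈ 0.881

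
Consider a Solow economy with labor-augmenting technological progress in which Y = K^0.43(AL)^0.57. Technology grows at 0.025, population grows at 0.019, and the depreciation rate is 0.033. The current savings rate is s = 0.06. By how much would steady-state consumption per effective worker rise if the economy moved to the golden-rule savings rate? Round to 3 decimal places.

Capital per effective worker breaks even when investment replaces (n + g + δ)·k; here n + g + δ = 0.077.
Current steady state (s = 0.06): k* = (0.06/0.077)^(1/0.57) ≈ 0.6456, y* = 0.6456^0.43 ≈ 0.8285, c* = (1−0.06)·0.8285 ≈ 0.7788.
Golden rule sets MPK = n+g+δ: 0.43·k^(0.43−1) = 0.077, so k_gold = (0.43/0.077)^(1/0.57) ≈ 20.4403.
y_gold = 20.4403^0.43 ≈ 3.6602, c_gold = y_gold − 0.077·k_gold ≈ 2.0863.
Gain: Δc = 2.0863 − 0.7788 ≈ 1.3076.

Δc ≈ 1.308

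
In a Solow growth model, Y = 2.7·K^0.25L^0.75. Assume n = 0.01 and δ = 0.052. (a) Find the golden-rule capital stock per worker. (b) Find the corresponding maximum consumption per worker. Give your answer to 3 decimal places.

The effective depreciation rate is n + δ = 0.01 + 0.052 = 0.062.
Maximizing c = f(k) − (n+δ)·k gives f'(k) = n+δ, i.e. 0.25·2.7·k^(0.25−1) = 0.062, so k_gold = (0.25·2.7/0.062)^(1/0.75) ≈ 24.1296.
y_gold = 2.7·24.1296^0.25 ≈ 5.9841; c_gold = y_gold − 0.062·k_gold ≈ 4.4881.

(a) k_gold ≈ 24.130; (b) c_gold ≈ 4.488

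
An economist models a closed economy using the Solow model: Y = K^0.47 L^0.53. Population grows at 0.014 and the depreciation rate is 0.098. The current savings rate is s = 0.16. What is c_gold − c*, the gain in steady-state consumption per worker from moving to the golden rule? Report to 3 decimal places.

The effective depreciation rate is n + δ = 0.014 + 0.098 = 0.112.
Current steady state (s = 0.16): k* = (0.16/0.112)^(1/0.53) ≈ 1.9601, y* = 1.9601^0.47 ≈ 1.3720, c* = (1−0.16)·1.3720 ≈ 1.1525.
Maximizing c = f(k) − (n+δ)·k gives f'(k) = n+δ, i.e. 0.47·k^(0.47−1) = 0.112, so k_gold = (0.47/0.112)^(1/0.53) ≈ 14.9708.
y_gold = 14.9708^0.47 ≈ 3.5675, c_gold = y_gold − 0.112·k_gold ≈ 1.8908.
Gain: Δc = 1.8908 − 1.1525 ≈ 0.7383.

Δc ≈ 0.738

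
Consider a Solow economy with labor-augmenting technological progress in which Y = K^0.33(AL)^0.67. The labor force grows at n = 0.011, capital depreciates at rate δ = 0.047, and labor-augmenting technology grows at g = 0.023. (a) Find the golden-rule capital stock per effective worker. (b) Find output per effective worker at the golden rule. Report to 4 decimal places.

Capital per effective worker breaks even when investment replaces (n + g + δ)·k; here n + g + δ = 0.081.
Maximizing c = f(k) − (n+g+δ)·k gives f'(k) = n+g+δ, i.e. 0.33·k^(0.33−1) = 0.081, so k_gold = (0.33/0.081)^(1/0.67) ≈ 8.1375.
y_gold = 8.1375^0.33 ≈ 1.9974.

(a) k_gold ≈ 8.1375; (b) y_gold ≈ 1.9974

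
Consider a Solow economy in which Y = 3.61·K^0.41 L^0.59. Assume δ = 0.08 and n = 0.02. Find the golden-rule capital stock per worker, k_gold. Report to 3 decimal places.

k_gold ≈ 96.282

Break-even investment rate: n + δ = 0.02 + 0.08 = 0.1.
Golden rule sets MPK = n+δ: 0.41·3.61·k^(0.41−1) = 0.1, so k_gold = (0.41·3.61/0.1)^(1/0.59) ≈ 96.2818.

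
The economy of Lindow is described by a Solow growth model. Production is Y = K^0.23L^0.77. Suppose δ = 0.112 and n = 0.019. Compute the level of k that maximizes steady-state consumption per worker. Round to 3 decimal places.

k_gold ≈ 2.077

Break-even investment rate: n + δ = 0.019 + 0.112 = 0.131.
Golden rule sets MPK = n+δ: 0.23·k^(0.23−1) = 0.131, so k_gold = (0.23/0.131)^(1/0.77) ≈ 2.0772.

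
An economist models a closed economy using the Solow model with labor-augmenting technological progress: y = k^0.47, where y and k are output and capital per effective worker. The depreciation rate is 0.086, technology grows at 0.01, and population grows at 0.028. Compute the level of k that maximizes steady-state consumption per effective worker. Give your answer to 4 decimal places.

The effective depreciation rate is n + g + δ = 0.028 + 0.01 + 0.086 = 0.124.
Maximizing c = f(k) − (n+g+δ)·k gives f'(k) = n+g+δ, i.e. 0.47·k^(0.47−1) = 0.124, so k_gold = (0.47/0.124)^(1/0.53) ≈ 12.3550.

k_gold ≈ 12.3550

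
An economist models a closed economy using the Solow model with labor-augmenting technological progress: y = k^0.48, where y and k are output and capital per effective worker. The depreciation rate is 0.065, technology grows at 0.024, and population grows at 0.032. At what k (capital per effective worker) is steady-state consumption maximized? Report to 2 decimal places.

k_gold ≈ 14.15

n + g + δ = 0.032 + 0.024 + 0.065 = 0.121.
Maximizing c = f(k) − (n+g+δ)·k gives f'(k) = n+g+δ, i.e. 0.48·k^(0.48−1) = 0.121, so k_gold = (0.48/0.121)^(1/0.52) ≈ 14.1539.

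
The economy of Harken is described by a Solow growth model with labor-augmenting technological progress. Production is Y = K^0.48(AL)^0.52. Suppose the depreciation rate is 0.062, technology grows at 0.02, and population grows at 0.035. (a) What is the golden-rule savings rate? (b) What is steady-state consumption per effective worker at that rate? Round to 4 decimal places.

Break-even investment rate: n + g + δ = 0.035 + 0.02 + 0.062 = 0.117.
For Cobb-Douglas, s_gold equals capital's share: s_gold = 0.48.
At the golden rule the marginal product of capital equals n+g+δ: 0.48·k^(0.48−1) = 0.117. Solving, k_gold = (0.48/0.117)^(1/0.52) ≈ 15.0992.
y_gold = 15.0992^0.48 ≈ 3.6804; c_gold = (1−0.48)·y_gold ≈ 1.9138.

(a) s_gold = 0.4800; (b) c_gold ≈ 1.9138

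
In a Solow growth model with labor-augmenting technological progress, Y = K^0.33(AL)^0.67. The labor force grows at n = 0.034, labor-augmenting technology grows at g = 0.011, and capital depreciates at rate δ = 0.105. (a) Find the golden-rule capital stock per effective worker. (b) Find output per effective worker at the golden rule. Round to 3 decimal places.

The effective depreciation rate is n + g + δ = 0.034 + 0.011 + 0.105 = 0.15.
Golden rule sets MPK = n+g+δ: 0.33·k^(0.33−1) = 0.15, so k_gold = (0.33/0.15)^(1/0.67) ≈ 3.2440.
y_gold = 3.2440^0.33 ≈ 1.4745.

(a) k_gold ≈ 3.244; (b) y_gold ≈ 1.475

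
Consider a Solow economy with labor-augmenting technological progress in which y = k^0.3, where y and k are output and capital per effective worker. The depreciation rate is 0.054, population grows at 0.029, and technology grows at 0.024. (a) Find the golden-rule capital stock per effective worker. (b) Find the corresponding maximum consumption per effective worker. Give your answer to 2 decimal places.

Break-even investment rate: n + g + δ = 0.029 + 0.024 + 0.054 = 0.107.
At the golden rule the marginal product of capital equals n+g+δ: 0.3·k^(0.3−1) = 0.107. Solving, k_gold = (0.3/0.107)^(1/0.7) ≈ 4.3614.
y_gold = 4.3614^0.3 ≈ 1.5556; c_gold = y_gold − 0.107·k_gold ≈ 1.0889.

(a) k_gold ≈ 4.36; (b) c_gold ≈ 1.09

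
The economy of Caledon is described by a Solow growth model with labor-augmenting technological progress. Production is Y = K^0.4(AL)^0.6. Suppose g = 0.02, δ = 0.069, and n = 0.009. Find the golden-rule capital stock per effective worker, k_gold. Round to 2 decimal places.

n + g + δ = 0.009 + 0.02 + 0.069 = 0.098.
Setting f'(k) = n+g+δ gives 0.4·k^(0.4−1) = 0.098, hence k_gold = (0.4/0.098)^(1/0.6) ≈ 10.4245.

k_gold ≈ 10.42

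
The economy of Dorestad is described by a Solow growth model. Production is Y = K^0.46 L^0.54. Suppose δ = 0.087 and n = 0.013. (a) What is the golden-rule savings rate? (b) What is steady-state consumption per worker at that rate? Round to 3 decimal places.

(a) s_gold = 0.460; (b) c_gold ≈ 1.981

Capital per worker breaks even when investment replaces (n + δ)·k; here n + δ = 0.1.
For Cobb-Douglas, s_gold equals capital's share: s_gold = 0.46.
Golden rule sets MPK = n+δ: 0.46·k^(0.46−1) = 0.1, so k_gold = (0.46/0.1)^(1/0.54) ≈ 16.8783.
y_gold = 16.8783^0.46 ≈ 3.6692; c_gold = (1−0.46)·y_gold ≈ 1.9814.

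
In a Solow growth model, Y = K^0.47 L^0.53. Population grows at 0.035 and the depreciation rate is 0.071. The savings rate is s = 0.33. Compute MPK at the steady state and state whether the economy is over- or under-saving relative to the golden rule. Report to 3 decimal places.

under-saving; MPK ≈ 0.151

The effective depreciation rate is n + δ = 0.035 + 0.071 = 0.106.
Steady-state k*: s·k^0.47 = 0.106·k gives k* = (0.33/0.106)^(1/0.53) ≈ 8.5228.
MPK = 0.47·8.5228^(-0.53) ≈ 0.1510.
MPK > n+δ = 0.106, so the economy is dynamically efficient (under-saving).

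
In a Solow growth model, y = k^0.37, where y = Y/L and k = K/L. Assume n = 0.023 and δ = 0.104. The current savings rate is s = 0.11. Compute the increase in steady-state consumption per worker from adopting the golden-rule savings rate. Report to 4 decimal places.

Δc ≈ 0.3626

The effective depreciation rate is n + δ = 0.023 + 0.104 = 0.127.
Current steady state (s = 0.11): k* = (0.11/0.127)^(1/0.63) ≈ 0.7960, y* = 0.7960^0.37 ≈ 0.9191, c* = (1−0.11)·0.9191 ≈ 0.8180.
Golden rule sets MPK = n+δ: 0.37·k^(0.37−1) = 0.127, so k_gold = (0.37/0.127)^(1/0.63) ≈ 5.4593.
y_gold = 5.4593^0.37 ≈ 1.8739, c_gold = y_gold − 0.127·k_gold ≈ 1.1805.
Gain: Δc = 1.1805 − 0.8180 ≈ 0.3626.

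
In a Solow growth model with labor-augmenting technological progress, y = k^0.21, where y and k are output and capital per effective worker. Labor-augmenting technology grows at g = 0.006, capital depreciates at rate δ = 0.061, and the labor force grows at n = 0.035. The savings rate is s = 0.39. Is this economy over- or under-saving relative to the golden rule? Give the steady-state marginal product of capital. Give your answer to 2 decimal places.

over-saving; MPK ≈ 0.05

Capital per effective worker breaks even when investment replaces (n + g + δ)·k; here n + g + δ = 0.102.
Steady-state k*: s·k^0.21 = 0.102·k gives k* = (0.39/0.102)^(1/0.79) ≈ 5.4613.
MPK = 0.21·5.4613^(-0.79) ≈ 0.0549.
MPK < n+g+δ = 0.102, so the economy is dynamically inefficient (over-saving).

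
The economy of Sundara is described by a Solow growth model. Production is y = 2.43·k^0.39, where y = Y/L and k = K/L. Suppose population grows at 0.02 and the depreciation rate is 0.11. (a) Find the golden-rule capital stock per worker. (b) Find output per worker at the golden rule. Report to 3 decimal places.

(a) k_gold ≈ 25.960; (b) y_gold ≈ 8.653

Capital per worker breaks even when investment replaces (n + δ)·k; here n + δ = 0.13.
At the golden rule the marginal product of capital equals n+δ: 0.39·2.43·k^(0.39−1) = 0.13. Solving, k_gold = (0.39·2.43/0.13)^(1/0.61) ≈ 25.9602.
y_gold = 2.43·25.9602^0.39 ≈ 8.6534.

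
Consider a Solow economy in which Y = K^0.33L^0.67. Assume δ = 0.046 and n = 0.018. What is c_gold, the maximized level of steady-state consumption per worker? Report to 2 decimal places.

c_gold ≈ 1.50

Capital per worker breaks even when investment replaces (n + δ)·k; here n + δ = 0.064.
Golden rule sets MPK = n+δ: 0.33·k^(0.33−1) = 0.064, so k_gold = (0.33/0.064)^(1/0.67) ≈ 11.5660.
y_gold = 11.5660^0.33 ≈ 2.2431.
c_gold = y_gold − (n+δ)·k_gold = 2.2431 − 0.064·11.5660 ≈ 1.5029.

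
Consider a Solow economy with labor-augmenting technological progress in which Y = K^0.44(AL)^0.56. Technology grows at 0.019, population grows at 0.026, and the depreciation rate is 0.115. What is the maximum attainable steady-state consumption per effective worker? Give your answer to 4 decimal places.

Break-even investment rate: n + g + δ = 0.026 + 0.019 + 0.115 = 0.16.
At the golden rule the marginal product of capital equals n+g+δ: 0.44·k^(0.44−1) = 0.16. Solving, k_gold = (0.44/0.16)^(1/0.56) ≈ 6.0887.
y_gold = 6.0887^0.44 ≈ 2.2141.
c_gold = y_gold − (n+g+δ)·k_gold = 2.2141 − 0.16·6.0887 ≈ 1.2399.

c_gold ≈ 1.2399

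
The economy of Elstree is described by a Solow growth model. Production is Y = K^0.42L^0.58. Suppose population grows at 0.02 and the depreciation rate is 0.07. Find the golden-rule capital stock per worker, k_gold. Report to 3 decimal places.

Capital per worker breaks even when investment replaces (n + δ)·k; here n + δ = 0.09.
Setting f'(k) = n+δ gives 0.42·k^(0.42−1) = 0.09, hence k_gold = (0.42/0.09)^(1/0.58) ≈ 14.2384.

k_gold ≈ 14.238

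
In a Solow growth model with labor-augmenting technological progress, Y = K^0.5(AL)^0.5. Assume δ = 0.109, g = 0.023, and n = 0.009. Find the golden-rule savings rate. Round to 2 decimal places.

s_gold = 0.50

The effective depreciation rate is n + g + δ = 0.009 + 0.023 + 0.109 = 0.141.
At the golden rule MPK = n+g+δ, and in any Cobb-Douglas steady state s = (n+g+δ)·k/y = MPK·k/y = capital's share 0.5.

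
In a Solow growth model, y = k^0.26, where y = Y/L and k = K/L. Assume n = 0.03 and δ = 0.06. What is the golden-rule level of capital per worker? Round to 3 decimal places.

Break-even investment rate: n + δ = 0.03 + 0.06 = 0.09.
Maximizing c = f(k) − (n+δ)·k gives f'(k) = n+δ, i.e. 0.26·k^(0.26−1) = 0.09, so k_gold = (0.26/0.09)^(1/0.74) ≈ 4.1938.

k_gold ≈ 4.194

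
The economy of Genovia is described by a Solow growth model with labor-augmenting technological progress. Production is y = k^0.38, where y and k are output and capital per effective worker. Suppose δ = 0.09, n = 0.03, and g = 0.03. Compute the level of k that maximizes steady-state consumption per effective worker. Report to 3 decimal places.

k_gold ≈ 4.478

Break-even investment rate: n + g + δ = 0.03 + 0.03 + 0.09 = 0.15.
Maximizing c = f(k) − (n+g+δ)·k gives f'(k) = n+g+δ, i.e. 0.38·k^(0.38−1) = 0.15, so k_gold = (0.38/0.15)^(1/0.62) ≈ 4.4783.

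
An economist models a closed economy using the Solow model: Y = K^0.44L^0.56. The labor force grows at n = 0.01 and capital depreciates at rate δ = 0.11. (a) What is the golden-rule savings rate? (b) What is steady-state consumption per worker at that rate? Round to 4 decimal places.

(a) s_gold = 0.4400; (b) c_gold ≈ 1.5543

Capital per worker breaks even when investment replaces (n + δ)·k; here n + δ = 0.12.
For Cobb-Douglas, s_gold equals capital's share: s_gold = 0.44.
Golden rule sets MPK = n+δ: 0.44·k^(0.44−1) = 0.12, so k_gold = (0.44/0.12)^(1/0.56) ≈ 10.1772.
y_gold = 10.1772^0.44 ≈ 2.7756; c_gold = (1−0.44)·y_gold ≈ 1.5543.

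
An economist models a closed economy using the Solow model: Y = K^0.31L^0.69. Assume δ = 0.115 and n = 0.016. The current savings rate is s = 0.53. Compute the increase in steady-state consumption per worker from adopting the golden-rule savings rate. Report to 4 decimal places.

Break-even investment rate: n + δ = 0.016 + 0.115 = 0.131.
Current steady state (s = 0.53): k* = (0.53/0.131)^(1/0.69) ≈ 7.5808, y* = 7.5808^0.31 ≈ 1.8738, c* = (1−0.53)·1.8738 ≈ 0.8807.
Maximizing c = f(k) − (n+δ)·k gives f'(k) = n+δ, i.e. 0.31·k^(0.31−1) = 0.131, so k_gold = (0.31/0.131)^(1/0.69) ≈ 3.4847.
y_gold = 3.4847^0.31 ≈ 1.4725, c_gold = y_gold − 0.131·k_gold ≈ 1.0161.
Gain: Δc = 1.0161 − 0.8807 ≈ 0.1354.

Δc ≈ 0.1354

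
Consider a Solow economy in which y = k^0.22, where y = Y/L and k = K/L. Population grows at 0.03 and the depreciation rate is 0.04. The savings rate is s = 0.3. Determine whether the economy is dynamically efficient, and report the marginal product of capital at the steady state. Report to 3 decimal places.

Capital per worker breaks even when investment replaces (n + δ)·k; here n + δ = 0.07.
Steady-state k*: s·k^0.22 = 0.07·k gives k* = (0.3/0.07)^(1/0.78) ≈ 6.4608.
MPK = 0.22·6.4608^(-0.78) ≈ 0.0513.
MPK < n+δ = 0.07, so the economy is dynamically inefficient (over-saving).

dynamically inefficient; MPK ≈ 0.051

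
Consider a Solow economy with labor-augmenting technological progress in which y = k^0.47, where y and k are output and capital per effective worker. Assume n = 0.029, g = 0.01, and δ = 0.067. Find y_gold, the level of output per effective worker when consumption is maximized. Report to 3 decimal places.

y_gold ≈ 3.746

Break-even investment rate: n + g + δ = 0.029 + 0.01 + 0.067 = 0.106.
Maximizing c = f(k) − (n+g+δ)·k gives f'(k) = n+g+δ, i.e. 0.47·k^(0.47−1) = 0.106, so k_gold = (0.47/0.106)^(1/0.53) ≈ 16.6097.
Output: y_gold = k_gold^0.47 = 16.6097^0.47 ≈ 3.7460.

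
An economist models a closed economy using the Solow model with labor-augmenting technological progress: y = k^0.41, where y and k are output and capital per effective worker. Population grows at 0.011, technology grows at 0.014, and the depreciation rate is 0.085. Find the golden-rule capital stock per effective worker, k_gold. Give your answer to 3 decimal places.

k_gold ≈ 9.300

n + g + δ = 0.011 + 0.014 + 0.085 = 0.11.
Setting f'(k) = n+g+δ gives 0.41·k^(0.41−1) = 0.11, hence k_gold = (0.41/0.11)^(1/0.59) ≈ 9.2995.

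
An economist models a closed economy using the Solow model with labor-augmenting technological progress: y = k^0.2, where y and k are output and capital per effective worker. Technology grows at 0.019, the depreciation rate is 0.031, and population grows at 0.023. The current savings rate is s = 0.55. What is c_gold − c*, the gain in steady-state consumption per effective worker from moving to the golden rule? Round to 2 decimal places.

Δc ≈ 0.28

n + g + δ = 0.023 + 0.019 + 0.031 = 0.073.
Current steady state (s = 0.55): k* = (0.55/0.073)^(1/0.8) ≈ 12.4824, y* = 12.4824^0.2 ≈ 1.6568, c* = (1−0.55)·1.6568 ≈ 0.7455.
Setting f'(k) = n+g+δ gives 0.2·k^(0.2−1) = 0.073, hence k_gold = (0.2/0.073)^(1/0.8) ≈ 3.5248.
y_gold = 3.5248^0.2 ≈ 1.2866, c_gold = y_gold − 0.073·k_gold ≈ 1.0292.
Gain: Δc = 1.0292 − 0.7455 ≈ 0.2837.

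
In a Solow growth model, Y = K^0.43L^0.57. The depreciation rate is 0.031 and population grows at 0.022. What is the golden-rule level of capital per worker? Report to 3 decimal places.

k_gold ≈ 39.362

The effective depreciation rate is n + δ = 0.022 + 0.031 = 0.053.
Setting f'(k) = n+δ gives 0.43·k^(0.43−1) = 0.053, hence k_gold = (0.43/0.053)^(1/0.57) ≈ 39.3618.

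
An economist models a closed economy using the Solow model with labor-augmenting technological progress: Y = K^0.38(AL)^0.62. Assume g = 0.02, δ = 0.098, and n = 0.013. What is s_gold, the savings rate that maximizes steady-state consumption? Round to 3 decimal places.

s_gold = 0.380

Capital per effective worker breaks even when investment replaces (n + g + δ)·k; here n + g + δ = 0.131.
At the golden rule MPK = n+g+δ, and in any Cobb-Douglas steady state s = (n+g+δ)·k/y = MPK·k/y = capital's share 0.38.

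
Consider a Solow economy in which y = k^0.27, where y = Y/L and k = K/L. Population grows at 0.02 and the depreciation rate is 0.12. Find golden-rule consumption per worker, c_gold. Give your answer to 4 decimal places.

The effective depreciation rate is n + δ = 0.02 + 0.12 = 0.14.
At the golden rule the marginal product of capital equals n+δ: 0.27·k^(0.27−1) = 0.14. Solving, k_gold = (0.27/0.14)^(1/0.73) ≈ 2.4589.
y_gold = 2.4589^0.27 ≈ 1.2750.
c_gold = y_gold − (n+δ)·k_gold = 1.2750 − 0.14·2.4589 ≈ 0.9307.

c_gold ≈ 0.9307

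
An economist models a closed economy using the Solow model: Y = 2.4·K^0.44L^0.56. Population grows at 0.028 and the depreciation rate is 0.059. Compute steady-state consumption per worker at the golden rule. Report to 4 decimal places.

Break-even investment rate: n + δ = 0.028 + 0.059 = 0.087.
At the golden rule the marginal product of capital equals n+δ: 0.44·2.4·k^(0.44−1) = 0.087. Solving, k_gold = (0.44·2.4/0.087)^(1/0.56) ≈ 86.2924.
y_gold = 2.4·86.2924^0.44 ≈ 17.0624.
c_gold = y_gold − (n+δ)·k_gold = 17.0624 − 0.087·86.2924 ≈ 9.5549.

c_gold ≈ 9.5549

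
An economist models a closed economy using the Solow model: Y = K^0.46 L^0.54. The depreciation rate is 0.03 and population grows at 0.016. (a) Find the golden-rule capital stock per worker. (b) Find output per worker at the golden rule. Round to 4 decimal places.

(a) k_gold ≈ 71.0971; (b) y_gold ≈ 7.1097

n + δ = 0.016 + 0.03 = 0.046.
Setting f'(k) = n+δ gives 0.46·k^(0.46−1) = 0.046, hence k_gold = (0.46/0.046)^(1/0.54) ≈ 71.0971.
y_gold = 71.0971^0.46 ≈ 7.1097.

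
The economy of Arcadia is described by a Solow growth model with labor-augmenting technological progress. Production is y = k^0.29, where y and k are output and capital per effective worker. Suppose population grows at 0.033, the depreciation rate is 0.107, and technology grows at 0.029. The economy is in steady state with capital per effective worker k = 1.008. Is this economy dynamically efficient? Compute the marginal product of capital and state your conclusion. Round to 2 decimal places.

The effective depreciation rate is n + g + δ = 0.033 + 0.029 + 0.107 = 0.169.
MPK = 0.29·k^(0.29−1) = 0.29·1.008^(-0.71) ≈ 0.2884.
MPK > 0.169, so the economy is dynamically efficient (under-saving).

dynamically efficient; MPK ≈ 0.29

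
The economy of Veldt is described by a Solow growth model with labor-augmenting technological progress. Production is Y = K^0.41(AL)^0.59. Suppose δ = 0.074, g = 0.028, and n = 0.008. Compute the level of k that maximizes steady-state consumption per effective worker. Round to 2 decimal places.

k_gold ≈ 9.30

Break-even investment rate: n + g + δ = 0.008 + 0.028 + 0.074 = 0.11.
Setting f'(k) = n+g+δ gives 0.41·k^(0.41−1) = 0.11, hence k_gold = (0.41/0.11)^(1/0.59) ≈ 9.2995.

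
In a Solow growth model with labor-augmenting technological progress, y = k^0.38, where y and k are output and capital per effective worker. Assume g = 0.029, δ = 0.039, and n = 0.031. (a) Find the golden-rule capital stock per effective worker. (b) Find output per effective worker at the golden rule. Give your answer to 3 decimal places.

(a) k_gold ≈ 8.753; (b) y_gold ≈ 2.280

n + g + δ = 0.031 + 0.029 + 0.039 = 0.099.
Maximizing c = f(k) − (n+g+δ)·k gives f'(k) = n+g+δ, i.e. 0.38·k^(0.38−1) = 0.099, so k_gold = (0.38/0.099)^(1/0.62) ≈ 8.7534.
y_gold = 8.7534^0.38 ≈ 2.2805.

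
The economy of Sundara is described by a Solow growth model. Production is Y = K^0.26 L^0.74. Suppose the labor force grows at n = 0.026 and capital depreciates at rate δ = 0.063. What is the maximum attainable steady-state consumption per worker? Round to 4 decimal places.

Break-even investment rate: n + δ = 0.026 + 0.063 = 0.089.
Setting f'(k) = n+δ gives 0.26·k^(0.26−1) = 0.089, hence k_gold = (0.26/0.089)^(1/0.74) ≈ 4.2576.
y_gold = 4.2576^0.26 ≈ 1.4574.
c_gold = y_gold − (n+δ)·k_gold = 1.4574 − 0.089·4.2576 ≈ 1.0785.

c_gold ≈ 1.0785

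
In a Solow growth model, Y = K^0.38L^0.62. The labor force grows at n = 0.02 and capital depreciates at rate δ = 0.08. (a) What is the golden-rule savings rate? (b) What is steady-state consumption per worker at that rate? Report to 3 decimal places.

Capital per worker breaks even when investment replaces (n + δ)·k; here n + δ = 0.1.
For Cobb-Douglas, s_gold equals capital's share: s_gold = 0.38.
Setting f'(k) = n+δ gives 0.38·k^(0.38−1) = 0.1, hence k_gold = (0.38/0.1)^(1/0.62) ≈ 8.6126.
y_gold = 8.6126^0.38 ≈ 2.2665; c_gold = (1−0.38)·y_gold ≈ 1.4052.

(a) s_gold = 0.380; (b) c_gold ≈ 1.405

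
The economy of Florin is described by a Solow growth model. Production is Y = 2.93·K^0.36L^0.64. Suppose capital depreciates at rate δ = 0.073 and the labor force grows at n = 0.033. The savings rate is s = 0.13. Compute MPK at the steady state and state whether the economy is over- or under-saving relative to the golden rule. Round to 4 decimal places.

under-saving; MPK ≈ 0.2935

The effective depreciation rate is n + δ = 0.033 + 0.073 = 0.106.
Steady-state k*: s·A·k^0.36 = 0.106·k gives k* = (0.13·2.93/0.106)^(1/0.64) ≈ 7.3786.
MPK = 0.36·2.93·7.3786^(-0.64) ≈ 0.2935.
MPK > n+δ = 0.106, so the economy is dynamically efficient (under-saving).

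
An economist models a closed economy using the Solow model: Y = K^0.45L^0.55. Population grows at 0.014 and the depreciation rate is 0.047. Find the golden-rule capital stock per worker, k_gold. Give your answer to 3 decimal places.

The effective depreciation rate is n + δ = 0.014 + 0.047 = 0.061.
Setting f'(k) = n+δ gives 0.45·k^(0.45−1) = 0.061, hence k_gold = (0.45/0.061)^(1/0.55) ≈ 37.8415.

k_gold ≈ 37.842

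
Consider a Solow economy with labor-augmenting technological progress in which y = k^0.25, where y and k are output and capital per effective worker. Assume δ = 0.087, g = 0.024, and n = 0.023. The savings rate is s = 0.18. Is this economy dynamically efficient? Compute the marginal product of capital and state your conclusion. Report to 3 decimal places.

dynamically efficient; MPK ≈ 0.186

n + g + δ = 0.023 + 0.024 + 0.087 = 0.134.
Steady-state k*: s·k^0.25 = 0.134·k gives k* = (0.18/0.134)^(1/0.75) ≈ 1.4821.
MPK = 0.25·1.4821^(-0.75) ≈ 0.1861.
MPK > n+g+δ = 0.134, so the economy is dynamically efficient (under-saving).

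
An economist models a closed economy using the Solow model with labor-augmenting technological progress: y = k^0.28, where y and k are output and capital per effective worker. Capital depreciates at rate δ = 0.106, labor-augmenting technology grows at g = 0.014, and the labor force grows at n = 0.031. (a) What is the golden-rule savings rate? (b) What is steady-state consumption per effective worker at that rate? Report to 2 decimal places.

(a) s_gold = 0.28; (b) c_gold ≈ 0.92

Break-even investment rate: n + g + δ = 0.031 + 0.014 + 0.106 = 0.151.
For Cobb-Douglas, s_gold equals capital's share: s_gold = 0.28.
Golden rule sets MPK = n+g+δ: 0.28·k^(0.28−1) = 0.151, so k_gold = (0.28/0.151)^(1/0.72) ≈ 2.3576.
y_gold = 2.3576^0.28 ≈ 1.2714; c_gold = (1−0.28)·y_gold ≈ 0.9154.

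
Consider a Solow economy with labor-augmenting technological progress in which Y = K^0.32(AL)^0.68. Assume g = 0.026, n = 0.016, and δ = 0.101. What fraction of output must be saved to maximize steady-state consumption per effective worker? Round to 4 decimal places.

s_gold = 0.3200

The effective depreciation rate is n + g + δ = 0.016 + 0.026 + 0.101 = 0.143.
At the golden rule MPK = n+g+δ, and in any Cobb-Douglas steady state s = (n+g+δ)·k/y = MPK·k/y = capital's share 0.32.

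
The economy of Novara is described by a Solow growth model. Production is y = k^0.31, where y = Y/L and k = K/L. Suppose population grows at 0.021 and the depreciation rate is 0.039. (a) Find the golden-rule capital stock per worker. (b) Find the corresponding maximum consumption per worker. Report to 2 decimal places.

Capital per worker breaks even when investment replaces (n + δ)·k; here n + δ = 0.06.
Maximizing c = f(k) − (n+δ)·k gives f'(k) = n+δ, i.e. 0.31·k^(0.31−1) = 0.06, so k_gold = (0.31/0.06)^(1/0.69) ≈ 10.8053.
y_gold = 10.8053^0.31 ≈ 2.0914; c_gold = y_gold − 0.06·k_gold ≈ 1.4430.

(a) k_gold ≈ 10.81; (b) c_gold ≈ 1.44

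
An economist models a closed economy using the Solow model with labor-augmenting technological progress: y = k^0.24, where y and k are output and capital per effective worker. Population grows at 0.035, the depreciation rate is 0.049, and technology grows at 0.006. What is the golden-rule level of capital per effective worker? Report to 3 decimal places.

n + g + δ = 0.035 + 0.006 + 0.049 = 0.09.
Golden rule sets MPK = n+g+δ: 0.24·k^(0.24−1) = 0.09, so k_gold = (0.24/0.09)^(1/0.76) ≈ 3.6348.

k_gold ≈ 3.635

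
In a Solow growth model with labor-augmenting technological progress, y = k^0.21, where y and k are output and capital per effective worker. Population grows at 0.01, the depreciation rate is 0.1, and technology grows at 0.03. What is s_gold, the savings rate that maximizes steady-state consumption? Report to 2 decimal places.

Capital per effective worker breaks even when investment replaces (n + g + δ)·k; here n + g + δ = 0.14.
At the golden rule MPK = n+g+δ, and in any Cobb-Douglas steady state s = (n+g+δ)·k/y = MPK·k/y = capital's share 0.21.

s_gold = 0.21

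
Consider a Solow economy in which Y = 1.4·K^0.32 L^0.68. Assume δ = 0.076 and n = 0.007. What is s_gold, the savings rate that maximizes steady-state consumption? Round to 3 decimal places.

The effective depreciation rate is n + δ = 0.007 + 0.076 = 0.083.
At the golden rule MPK = n+δ, and in any Cobb-Douglas steady state s = (n+δ)·k/y = MPK·k/y = capital's share 0.32.

s_gold = 0.320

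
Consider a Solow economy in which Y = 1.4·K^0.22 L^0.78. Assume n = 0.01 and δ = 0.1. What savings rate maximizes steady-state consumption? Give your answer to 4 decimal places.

Break-even investment rate: n + δ = 0.01 + 0.1 = 0.11.
At the golden rule MPK = n+δ, and in any Cobb-Douglas steady state s = (n+δ)·k/y = MPK·k/y = capital's share 0.22.

s_gold = 0.2200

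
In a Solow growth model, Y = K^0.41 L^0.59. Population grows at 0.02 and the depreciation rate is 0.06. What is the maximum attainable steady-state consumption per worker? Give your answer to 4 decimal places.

c_gold ≈ 1.8367

Break-even investment rate: n + δ = 0.02 + 0.06 = 0.08.
At the golden rule the marginal product of capital equals n+δ: 0.41·k^(0.41−1) = 0.08. Solving, k_gold = (0.41/0.08)^(1/0.59) ≈ 15.9541.
y_gold = 15.9541^0.41 ≈ 3.1130.
c_gold = y_gold − (n+δ)·k_gold = 3.1130 − 0.08·15.9541 ≈ 1.8367.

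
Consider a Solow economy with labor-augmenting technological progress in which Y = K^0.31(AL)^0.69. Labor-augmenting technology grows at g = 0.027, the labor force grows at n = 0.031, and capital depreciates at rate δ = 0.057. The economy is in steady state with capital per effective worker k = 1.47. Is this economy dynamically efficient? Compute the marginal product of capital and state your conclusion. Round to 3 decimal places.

Break-even investment rate: n + g + δ = 0.031 + 0.027 + 0.057 = 0.115.
MPK = 0.31·k^(0.31−1) = 0.31·1.47^(-0.69) ≈ 0.2376.
MPK > 0.115, so the economy is dynamically efficient (under-saving).

dynamically efficient; MPK ≈ 0.238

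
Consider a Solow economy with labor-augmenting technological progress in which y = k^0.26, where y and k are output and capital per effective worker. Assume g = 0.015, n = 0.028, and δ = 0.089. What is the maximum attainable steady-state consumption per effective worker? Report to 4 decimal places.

The effective depreciation rate is n + g + δ = 0.028 + 0.015 + 0.089 = 0.132.
Golden rule sets MPK = n+g+δ: 0.26·k^(0.26−1) = 0.132, so k_gold = (0.26/0.132)^(1/0.74) ≈ 2.4994.
y_gold = 2.4994^0.26 ≈ 1.2689.
c_gold = y_gold − (n+g+δ)·k_gold = 1.2689 − 0.132·2.4994 ≈ 0.9390.

c_gold ≈ 0.9390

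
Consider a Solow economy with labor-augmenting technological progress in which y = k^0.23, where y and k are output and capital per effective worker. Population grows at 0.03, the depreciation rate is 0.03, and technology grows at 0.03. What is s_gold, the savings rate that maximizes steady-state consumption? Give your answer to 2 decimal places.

The effective depreciation rate is n + g + δ = 0.03 + 0.03 + 0.03 = 0.09.
At the golden rule MPK = n+g+δ, and in any Cobb-Douglas steady state s = (n+g+δ)·k/y = MPK·k/y = capital's share 0.23.

s_gold = 0.23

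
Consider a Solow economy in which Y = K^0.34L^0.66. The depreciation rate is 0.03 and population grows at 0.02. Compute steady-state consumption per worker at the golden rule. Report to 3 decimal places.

c_gold ≈ 1.772

n + δ = 0.02 + 0.03 = 0.05.
At the golden rule the marginal product of capital equals n+δ: 0.34·k^(0.34−1) = 0.05. Solving, k_gold = (0.34/0.05)^(1/0.66) ≈ 18.2548.
y_gold = 18.2548^0.34 ≈ 2.6845.
c_gold = y_gold − (n+δ)·k_gold = 2.6845 − 0.05·18.2548 ≈ 1.7718.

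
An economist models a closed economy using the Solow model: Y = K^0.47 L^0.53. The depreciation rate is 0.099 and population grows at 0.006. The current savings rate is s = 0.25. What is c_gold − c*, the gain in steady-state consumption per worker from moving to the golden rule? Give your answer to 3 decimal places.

n + δ = 0.006 + 0.099 = 0.105.
Current steady state (s = 0.25): k* = (0.25/0.105)^(1/0.53) ≈ 5.1387, y* = 5.1387^0.47 ≈ 2.1582, c* = (1−0.25)·2.1582 ≈ 1.6187.
Maximizing c = f(k) − (n+δ)·k gives f'(k) = n+δ, i.e. 0.47·k^(0.47−1) = 0.105, so k_gold = (0.47/0.105)^(1/0.53) ≈ 16.9094.
y_gold = 16.9094^0.47 ≈ 3.7776, c_gold = y_gold − 0.105·k_gold ≈ 2.0022.
Gain: Δc = 2.0022 − 1.6187 ≈ 0.3835.

Δc ≈ 0.383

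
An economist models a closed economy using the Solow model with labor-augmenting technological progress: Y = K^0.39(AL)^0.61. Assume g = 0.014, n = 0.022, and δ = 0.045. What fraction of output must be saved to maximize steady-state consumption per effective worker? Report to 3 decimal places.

s_gold = 0.390

n + g + δ = 0.022 + 0.014 + 0.045 = 0.081.
At the golden rule MPK = n+g+δ, and in any Cobb-Douglas steady state s = (n+g+δ)·k/y = MPK·k/y = capital's share 0.39.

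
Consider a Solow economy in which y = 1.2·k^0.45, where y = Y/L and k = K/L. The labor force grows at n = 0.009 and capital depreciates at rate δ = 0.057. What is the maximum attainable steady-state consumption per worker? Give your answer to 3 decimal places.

c_gold ≈ 3.685

Capital per worker breaks even when investment replaces (n + δ)·k; here n + δ = 0.066.
Setting f'(k) = n+δ gives 0.45·1.2·k^(0.45−1) = 0.066, hence k_gold = (0.45·1.2/0.066)^(1/0.55) ≈ 45.6801.
y_gold = 1.2·45.6801^0.45 ≈ 6.6997.
c_gold = y_gold − (n+δ)·k_gold = 6.6997 − 0.066·45.6801 ≈ 3.6849.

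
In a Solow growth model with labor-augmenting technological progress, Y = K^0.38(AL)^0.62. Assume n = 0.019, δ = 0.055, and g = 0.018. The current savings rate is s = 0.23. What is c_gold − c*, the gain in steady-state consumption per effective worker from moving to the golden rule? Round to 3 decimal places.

n + g + δ = 0.019 + 0.018 + 0.055 = 0.092.
Current steady state (s = 0.23): k* = (0.23/0.092)^(1/0.62) ≈ 4.3837, y* = 4.3837^0.38 ≈ 1.7535, c* = (1−0.23)·1.7535 ≈ 1.3502.
At the golden rule the marginal product of capital equals n+g+δ: 0.38·k^(0.38−1) = 0.092. Solving, k_gold = (0.38/0.092)^(1/0.62) ≈ 9.8524.
y_gold = 9.8524^0.38 ≈ 2.3853, c_gold = y_gold − 0.092·k_gold ≈ 1.4789.
Gain: Δc = 1.4789 − 1.3502 ≈ 0.1287.

Δc ≈ 0.129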